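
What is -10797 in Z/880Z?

643

-10797 = -13*880 + 643, so -10797 ≡ 643 (mod 880).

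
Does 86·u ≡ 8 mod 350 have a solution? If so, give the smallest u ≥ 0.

gcd(86, 350) = 2, and 2 | 8, so solutions exist.
Divide through by 2: 43·u ≡ 4 (mod 175).
43⁻¹ ≡ 57 (mod 175).
u ≡ 57·4 ≡ 53 (mod 175).
The smallest non-negative solution is u = 53.

53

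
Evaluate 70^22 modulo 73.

65

By square-and-multiply:
70^1 ≡ 70 (mod 73)
70^2 ≡ 70^2 = 4900 ≡ 9 (mod 73)
70^4 ≡ 9^2 = 81 ≡ 8 (mod 73)
70^8 ≡ 8^2 = 64 (mod 73)
70^16 ≡ 64^2 = 4096 ≡ 8 (mod 73)
70^22 = 70^16 * 70^4 * 70^2 ≡ 8 * 8 * 9 (mod 73).
Accumulate the product:
8 * 8 = 64
64 * 9 = 576 ≡ 65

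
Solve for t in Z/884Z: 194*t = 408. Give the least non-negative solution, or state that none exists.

gcd(194, 884) = 2, and 2 | 408, so solutions exist.
Divide through by 2: 97*t = 204 (mod 442).
97⁻¹ ≡ 401 (mod 442).
t ≡ 401*204 ≡ 34 (mod 442).
The smallest non-negative solution is t = 34.

34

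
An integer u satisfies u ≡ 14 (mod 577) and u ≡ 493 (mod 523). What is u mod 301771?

144841

577⁻¹ mod 523: 577×339 ≡ 1 (mod 523), so 577⁻¹ ≡ 339.
u = 14 + 577×((493 − 14)×339 mod 523) = 14 + 577×251 = 144841.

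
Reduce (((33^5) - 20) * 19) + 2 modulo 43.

7

(33)^5 ≡ 18 (mod 43)
18 - 20 = -2 ≡ 41 (mod 43)
41 * 19 = 779 ≡ 5 (mod 43)
5 + 2 = 7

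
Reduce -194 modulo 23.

13

-194 = -9·23 + 13, so -194 ≡ 13 (mod 23).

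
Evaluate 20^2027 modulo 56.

Using repeated squaring:
20^1 ≡ 20 (mod 56)
20^2 ≡ 20^2 = 400 ≡ 8 (mod 56)
20^4 ≡ 8^2 = 64 ≡ 8 (mod 56)
20^8 ≡ 8^2 = 64 ≡ 8 (mod 56)
20^16 ≡ 8^2 = 64 ≡ 8 (mod 56)
20^32 ≡ 8^2 = 64 ≡ 8 (mod 56)
20^64 ≡ 8^2 = 64 ≡ 8 (mod 56)
20^128 ≡ 8^2 = 64 ≡ 8 (mod 56)
20^256 ≡ 8^2 = 64 ≡ 8 (mod 56)
20^512 ≡ 8^2 = 64 ≡ 8 (mod 56)
20^1024 ≡ 8^2 = 64 ≡ 8 (mod 56)
20^2027 = 20^1024 * 20^512 * 20^256 * 20^128 * 20^64 * 20^32 * 20^8 * 20^2 * 20^1 ≡ 8 * 8 * 8 * 8 * 8 * 8 * 8 * 8 * 20 (mod 56).
Accumulate the product:
8 * 8 = 64 ≡ 8
8 * 8 = 64 ≡ 8
8 * 8 = 64 ≡ 8
8 * 8 = 64 ≡ 8
8 * 8 = 64 ≡ 8
8 * 8 = 64 ≡ 8
8 * 8 = 64 ≡ 8
8 * 20 = 160 ≡ 48

48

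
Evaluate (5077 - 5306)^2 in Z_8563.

1063

5077 - 5306 = -229 ≡ 8334 (mod 8563)
(8334)^2 ≡ 1063 (mod 8563)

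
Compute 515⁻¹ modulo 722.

143

Apply the Euclidean algorithm and back-substitute:
722 = 1·515 + 207
515 = 2·207 + 101
207 = 2·101 + 5
101 = 20·5 + 1
5 = 5·1 + 0
gcd(515, 722) = 1, so the inverse exists.
Back-substitute for 1:
1 = 1·101 − 20·5
  = −20·207 + 41·101
  = 41·515 − 102·207
  = −102·722 + 143·515
So 515⁻¹ ≡ 143 (mod 722).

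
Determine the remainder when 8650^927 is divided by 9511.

927 in binary is 1110011111, i.e. 927 = 512 + 256 + 128 + 16 + 8 + 4 + 2 + 1.
8650^1 ≡ 8650 (mod 9511)
8650^2 ≡ 8650^2 = 74822500 ≡ 8974 (mod 9511)
8650^4 ≡ 8974^2 = 80532676 ≡ 3039 (mod 9511)
8650^8 ≡ 3039^2 = 9235521 ≡ 340 (mod 9511)
8650^16 ≡ 340^2 = 115600 ≡ 1468 (mod 9511)
8650^32 ≡ 1468^2 = 2155024 ≡ 5538 (mod 9511)
8650^64 ≡ 5538^2 = 30669444 ≡ 5980 (mod 9511)
8650^128 ≡ 5980^2 = 35760400 ≡ 8551 (mod 9511)
8650^256 ≡ 8551^2 = 73119601 ≡ 8544 (mod 9511)
8650^512 ≡ 8544^2 = 72999936 ≡ 3011 (mod 9511)
8650^927 = 8650^512 × 8650^256 × 8650^128 × 8650^16 × 8650^8 × 8650^4 × 8650^2 × 8650^1 ≡ 3011 × 8544 × 8551 × 1468 × 340 × 3039 × 8974 × 8650 (mod 9511).
Accumulate the product:
3011 × 8544 = 25725984 ≡ 8240
8240 × 8551 = 70460240 ≡ 2752
2752 × 1468 = 4039936 ≡ 7272
7272 × 340 = 2472480 ≡ 9131
9131 × 3039 = 27749109 ≡ 5522
5522 × 8974 = 49554428 ≡ 2118
2118 × 8650 = 18320700 ≡ 2514

2514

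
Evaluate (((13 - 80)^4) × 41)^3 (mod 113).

13

13 - 80 = -67 ≡ 46 (mod 113)
(46)^4 ≡ 57 (mod 113)
57 × 41 = 2337 ≡ 77 (mod 113)
(77)^3 ≡ 13 (mod 113)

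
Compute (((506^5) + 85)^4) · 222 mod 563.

127

(506)^5 ≡ 118 (mod 563)
118 + 85 = 203
(203)^4 ≡ 277 (mod 563)
277 · 222 = 61494 ≡ 127 (mod 563)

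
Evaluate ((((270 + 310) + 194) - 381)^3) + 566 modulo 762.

389

270 + 310 = 580
580 + 194 = 774 ≡ 12 (mod 762)
12 - 381 = -369 ≡ 393 (mod 762)
(393)^3 ≡ 585 (mod 762)
585 + 566 = 1151 ≡ 389 (mod 762)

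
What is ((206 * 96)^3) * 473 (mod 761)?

206 * 96 = 19776 ≡ 751 (mod 761)
(751)^3 ≡ 522 (mod 761)
522 * 473 = 246906 ≡ 342 (mod 761)

342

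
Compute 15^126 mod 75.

0

15^1 ≡ 15 (mod 75)
15^2 ≡ 15^2 = 225 ≡ 0 (mod 75)
15^4 ≡ 0^2 = 0 (mod 75)
15^8 ≡ 0^2 = 0 (mod 75)
15^16 ≡ 0^2 = 0 (mod 75)
15^32 ≡ 0^2 = 0 (mod 75)
15^64 ≡ 0^2 = 0 (mod 75)
15^126 = 15^64 * 15^32 * 15^16 * 15^8 * 15^4 * 15^2 ≡ 0 * 0 * 0 * 0 * 0 * 0 (mod 75).
Accumulate the product:
0 * 0 = 0
0 * 0 = 0
0 * 0 = 0
0 * 0 = 0
0 * 0 = 0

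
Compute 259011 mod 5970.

259011 = 43×5970 + 2301, so 259011 ≡ 2301 (mod 5970).

2301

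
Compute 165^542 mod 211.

Using repeated squaring:
542 in binary is 1000011110, i.e. 542 = 512 + 16 + 8 + 4 + 2.
165^1 ≡ 165 (mod 211)
165^2 ≡ 165^2 = 27225 ≡ 6 (mod 211)
165^4 ≡ 6^2 = 36 (mod 211)
165^8 ≡ 36^2 = 1296 ≡ 30 (mod 211)
165^16 ≡ 30^2 = 900 ≡ 56 (mod 211)
165^32 ≡ 56^2 = 3136 ≡ 182 (mod 211)
165^64 ≡ 182^2 = 33124 ≡ 208 (mod 211)
165^128 ≡ 208^2 = 43264 ≡ 9 (mod 211)
165^256 ≡ 9^2 = 81 (mod 211)
165^512 ≡ 81^2 = 6561 ≡ 20 (mod 211)
165^542 = 165^512 × 165^16 × 165^8 × 165^4 × 165^2 ≡ 20 × 56 × 30 × 36 × 6 (mod 211).
Accumulate the product:
20 × 56 = 1120 ≡ 65
65 × 30 = 1950 ≡ 51
51 × 36 = 1836 ≡ 148
148 × 6 = 888 ≡ 44

44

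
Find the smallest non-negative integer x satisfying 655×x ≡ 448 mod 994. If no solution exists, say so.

28

gcd(655, 994) = 1, so a unique solution mod 994 exists.
655⁻¹ ≡ 821 (mod 994).
x ≡ 821×448 ≡ 28 (mod 994).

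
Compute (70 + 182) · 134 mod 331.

70 + 182 = 252
252 · 134 = 33768 ≡ 6 (mod 331)

6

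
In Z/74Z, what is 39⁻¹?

19

By the extended Euclidean algorithm:
74 = 1×39 + 35
39 = 1×35 + 4
35 = 8×4 + 3
4 = 1×3 + 1
3 = 3×1 + 0
gcd(39, 74) = 1, so the inverse exists.
Bézout: 1 = −10×74 + 19×39.
So 39⁻¹ ≡ 19 (mod 74).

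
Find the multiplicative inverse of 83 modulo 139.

67

Apply the Euclidean algorithm and back-substitute:
139 = 1×83 + 56
83 = 1×56 + 27
56 = 2×27 + 2
27 = 13×2 + 1
2 = 2×1 + 0
gcd(83, 139) = 1, so the inverse exists.
Back-substitute for 1:
1 = 1×27 − 13×2
  = −13×56 + 27×27
  = 27×83 − 40×56
  = −40×139 + 67×83
So 83⁻¹ ≡ 67 (mod 139).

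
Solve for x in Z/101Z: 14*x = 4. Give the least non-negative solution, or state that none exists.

58

gcd(14, 101) = 1, so a unique solution mod 101 exists.
14⁻¹ ≡ 65 (mod 101).
x ≡ 65*4 ≡ 58 (mod 101).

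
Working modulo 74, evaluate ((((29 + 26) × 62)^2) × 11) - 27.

29 + 26 = 55
55 × 62 = 3410 ≡ 6 (mod 74)
(6)^2 ≡ 36 (mod 74)
36 × 11 = 396 ≡ 26 (mod 74)
26 - 27 = -1 ≡ 73 (mod 74)

73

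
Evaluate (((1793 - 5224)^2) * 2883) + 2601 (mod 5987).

1793 - 5224 = -3431 ≡ 2556 (mod 5987)
(2556)^2 ≡ 1319 (mod 5987)
1319 * 2883 = 3802677 ≡ 932 (mod 5987)
932 + 2601 = 3533

3533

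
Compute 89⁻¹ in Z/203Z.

203 = 2·89 + 25
89 = 3·25 + 14
25 = 1·14 + 11
14 = 1·11 + 3
11 = 3·3 + 2
3 = 1·2 + 1
2 = 2·1 + 0
gcd(89, 203) = 1, so the inverse exists.
Back-substitute for 1:
1 = 1·3 − 1·2
  = −1·11 + 4·3
  = 4·14 − 5·11
  = −5·25 + 9·14
  = 9·89 − 32·25
  = −32·203 + 73·89
So 89⁻¹ ≡ 73 (mod 203).

73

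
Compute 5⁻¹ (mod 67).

By the extended Euclidean algorithm:
67 = 13×5 + 2
5 = 2×2 + 1
2 = 2×1 + 0
gcd(5, 67) = 1, so the inverse exists.
Back-substitute for 1:
1 = 1×5 − 2×2
  = −2×67 + 27×5
So 5⁻¹ ≡ 27 (mod 67).

27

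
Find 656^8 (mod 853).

199

656^1 ≡ 656 (mod 853)
656^2 ≡ 656^2 = 430336 ≡ 424 (mod 853)
656^4 ≡ 424^2 = 179776 ≡ 646 (mod 853)
656^8 ≡ 646^2 = 417316 ≡ 199 (mod 853)
So 656^8 ≡ 199 (mod 853).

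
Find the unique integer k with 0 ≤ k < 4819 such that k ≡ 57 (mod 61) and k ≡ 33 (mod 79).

61⁻¹ mod 79: 61*57 ≡ 1 (mod 79), so 61⁻¹ ≡ 57.
k = 57 + 61*((33 − 57)*57 mod 79) = 57 + 61*54 = 3351.

3351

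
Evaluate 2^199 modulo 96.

32

Using repeated squaring:
199 in binary is 11000111, i.e. 199 = 128 + 64 + 4 + 2 + 1.
2^1 ≡ 2 (mod 96)
2^2 ≡ 2^2 = 4 (mod 96)
2^4 ≡ 4^2 = 16 (mod 96)
2^8 ≡ 16^2 = 256 ≡ 64 (mod 96)
2^16 ≡ 64^2 = 4096 ≡ 64 (mod 96)
2^32 ≡ 64^2 = 4096 ≡ 64 (mod 96)
2^64 ≡ 64^2 = 4096 ≡ 64 (mod 96)
2^128 ≡ 64^2 = 4096 ≡ 64 (mod 96)
2^199 = 2^128 * 2^64 * 2^4 * 2^2 * 2^1 ≡ 64 * 64 * 16 * 4 * 2 (mod 96).
Accumulate the product:
64 * 64 = 4096 ≡ 64
64 * 16 = 1024 ≡ 64
64 * 4 = 256 ≡ 64
64 * 2 = 128 ≡ 32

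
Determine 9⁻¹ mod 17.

2

By the extended Euclidean algorithm:
17 = 1·9 + 8
9 = 1·8 + 1
8 = 8·1 + 0
gcd(9, 17) = 1, so the inverse exists.
Bézout: 1 = −1·17 + 2·9.
So 9⁻¹ ≡ 2 (mod 17).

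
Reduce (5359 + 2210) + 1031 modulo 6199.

2401

5359 + 2210 = 7569 ≡ 1370 (mod 6199)
1370 + 1031 = 2401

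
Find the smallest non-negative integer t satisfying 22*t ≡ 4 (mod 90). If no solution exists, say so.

37

gcd(22, 90) = 2, and 2 | 4, so solutions exist.
Divide through by 2: 11*t ≡ 2 mod 45.
11⁻¹ ≡ 41 (mod 45).
t ≡ 41*2 ≡ 37 (mod 45).
The smallest non-negative solution is t = 37.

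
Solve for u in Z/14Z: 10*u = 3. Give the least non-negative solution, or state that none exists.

gcd(10, 14) = 2, and 2 does not divide 3.
So the congruence has no solution.

no solution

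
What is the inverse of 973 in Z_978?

978 = 1·973 + 5
973 = 194·5 + 3
5 = 1·3 + 2
3 = 1·2 + 1
2 = 2·1 + 0
gcd(973, 978) = 1, so the inverse exists.
Back-substitute for 1:
1 = 1·3 − 1·2
  = −1·5 + 2·3
  = 2·973 − 389·5
  = −389·978 + 391·973
So 973⁻¹ ≡ 391 (mod 978).

391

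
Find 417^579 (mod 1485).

648

Compute successive squares:
579 in binary is 1001000011, i.e. 579 = 512 + 64 + 2 + 1.
417^1 ≡ 417 (mod 1485)
417^2 ≡ 417^2 = 173889 ≡ 144 (mod 1485)
417^4 ≡ 144^2 = 20736 ≡ 1431 (mod 1485)
417^8 ≡ 1431^2 = 2047761 ≡ 1431 (mod 1485)
417^16 ≡ 1431^2 = 2047761 ≡ 1431 (mod 1485)
417^32 ≡ 1431^2 = 2047761 ≡ 1431 (mod 1485)
417^64 ≡ 1431^2 = 2047761 ≡ 1431 (mod 1485)
417^128 ≡ 1431^2 = 2047761 ≡ 1431 (mod 1485)
417^256 ≡ 1431^2 = 2047761 ≡ 1431 (mod 1485)
417^512 ≡ 1431^2 = 2047761 ≡ 1431 (mod 1485)
417^579 = 417^512 × 417^64 × 417^2 × 417^1 ≡ 1431 × 1431 × 144 × 417 (mod 1485).
Accumulate the product:
1431 × 1431 = 2047761 ≡ 1431
1431 × 144 = 206064 ≡ 1134
1134 × 417 = 472878 ≡ 648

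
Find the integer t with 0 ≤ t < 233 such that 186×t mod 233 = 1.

114

By the extended Euclidean algorithm:
233 = 1*186 + 47
186 = 3*47 + 45
47 = 1*45 + 2
45 = 22*2 + 1
2 = 2*1 + 0
gcd(186, 233) = 1, so the inverse exists.
Back-substitute for 1:
1 = 1*45 − 22*2
  = −22*47 + 23*45
  = 23*186 − 91*47
  = −91*233 + 114*186
So 186⁻¹ ≡ 114 (mod 233).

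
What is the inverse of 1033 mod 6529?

4734

6529 = 6·1033 + 331
1033 = 3·331 + 40
331 = 8·40 + 11
40 = 3·11 + 7
11 = 1·7 + 4
7 = 1·4 + 3
4 = 1·3 + 1
3 = 3·1 + 0
gcd(1033, 6529) = 1, so the inverse exists.
Back-substitute for 1:
1 = 1·4 − 1·3
  = −1·7 + 2·4
  = 2·11 − 3·7
  = −3·40 + 11·11
  = 11·331 − 91·40
  = −91·1033 + 284·331
  = 284·6529 − 1795·1033
So 1033⁻¹ ≡ −1795 ≡ 4734 (mod 6529).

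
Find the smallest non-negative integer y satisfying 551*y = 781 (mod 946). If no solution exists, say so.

671

gcd(551, 946) = 1, so a unique solution mod 946 exists.
551⁻¹ ≡ 661 (mod 946).
y ≡ 661*781 ≡ 671 (mod 946).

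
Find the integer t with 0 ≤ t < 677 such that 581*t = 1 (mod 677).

543

Apply the Euclidean algorithm and back-substitute:
677 = 1*581 + 96
581 = 6*96 + 5
96 = 19*5 + 1
5 = 5*1 + 0
gcd(581, 677) = 1, so the inverse exists.
Bézout: 1 = 115*677 − 134*581.
So 581⁻¹ ≡ −134 ≡ 543 (mod 677).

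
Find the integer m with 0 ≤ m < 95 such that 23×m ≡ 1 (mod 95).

62

By the extended Euclidean algorithm:
95 = 4*23 + 3
23 = 7*3 + 2
3 = 1*2 + 1
2 = 2*1 + 0
gcd(23, 95) = 1, so the inverse exists.
Bézout: 1 = 8*95 − 33*23.
So 23⁻¹ ≡ −33 ≡ 62 (mod 95).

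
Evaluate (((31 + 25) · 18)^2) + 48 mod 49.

48

31 + 25 = 56 ≡ 7 (mod 49)
7 · 18 = 126 ≡ 28 (mod 49)
(28)^2 ≡ 0 (mod 49)
0 + 48 = 48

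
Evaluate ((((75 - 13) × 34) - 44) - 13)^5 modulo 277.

75 - 13 = 62
62 × 34 = 2108 ≡ 169 (mod 277)
169 - 44 = 125
125 - 13 = 112
(112)^5 ≡ 121 (mod 277)

121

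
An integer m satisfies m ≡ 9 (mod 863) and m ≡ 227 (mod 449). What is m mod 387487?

863⁻¹ mod 449: 863·372 ≡ 1 (mod 449), so 863⁻¹ ≡ 372.
m = 9 + 863·((227 − 9)·372 mod 449) = 9 + 863·276 = 238197.

238197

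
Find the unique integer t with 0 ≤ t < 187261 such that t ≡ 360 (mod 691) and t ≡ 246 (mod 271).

77752

691⁻¹ mod 271: 691×251 ≡ 1 (mod 271), so 691⁻¹ ≡ 251.
t = 360 + 691×((246 − 360)×251 mod 271) = 360 + 691×112 = 77752.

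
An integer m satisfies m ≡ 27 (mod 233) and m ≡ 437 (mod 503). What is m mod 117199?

17036

233⁻¹ mod 503: 233×367 ≡ 1 (mod 503), so 233⁻¹ ≡ 367.
m = 27 + 233×((437 − 27)×367 mod 503) = 27 + 233×73 = 17036.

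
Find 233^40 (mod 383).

348

Compute successive squares:
40 in binary is 101000, i.e. 40 = 32 + 8.
233^1 ≡ 233 (mod 383)
233^2 ≡ 233^2 = 54289 ≡ 286 (mod 383)
233^4 ≡ 286^2 = 81796 ≡ 217 (mod 383)
233^8 ≡ 217^2 = 47089 ≡ 363 (mod 383)
233^16 ≡ 363^2 = 131769 ≡ 17 (mod 383)
233^32 ≡ 17^2 = 289 (mod 383)
233^40 = 233^32 × 233^8 ≡ 289 × 363 (mod 383).
289 × 363 = 104907 ≡ 348 (mod 383).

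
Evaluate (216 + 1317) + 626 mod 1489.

670

216 + 1317 = 1533 ≡ 44 (mod 1489)
44 + 626 = 670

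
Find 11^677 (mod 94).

By square-and-multiply:
677 in binary is 1010100101, i.e. 677 = 512 + 128 + 32 + 4 + 1.
11^1 ≡ 11 (mod 94)
11^2 ≡ 11^2 = 121 ≡ 27 (mod 94)
11^4 ≡ 27^2 = 729 ≡ 71 (mod 94)
11^8 ≡ 71^2 = 5041 ≡ 59 (mod 94)
11^16 ≡ 59^2 = 3481 ≡ 3 (mod 94)
11^32 ≡ 3^2 = 9 (mod 94)
11^64 ≡ 9^2 = 81 (mod 94)
11^128 ≡ 81^2 = 6561 ≡ 75 (mod 94)
11^256 ≡ 75^2 = 5625 ≡ 79 (mod 94)
11^512 ≡ 79^2 = 6241 ≡ 37 (mod 94)
11^677 = 11^512 × 11^128 × 11^32 × 11^4 × 11^1 ≡ 37 × 75 × 9 × 71 × 11 (mod 94).
Accumulate the product:
37 × 75 = 2775 ≡ 49
49 × 9 = 441 ≡ 65
65 × 71 = 4615 ≡ 9
9 × 11 = 99 ≡ 5

5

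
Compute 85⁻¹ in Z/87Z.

Run the extended Euclidean algorithm:
87 = 1·85 + 2
85 = 42·2 + 1
2 = 2·1 + 0
gcd(85, 87) = 1, so the inverse exists.
Back-substitute for 1:
1 = 1·85 − 42·2
  = −42·87 + 43·85
So 85⁻¹ ≡ 43 (mod 87).

43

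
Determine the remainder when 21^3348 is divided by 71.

3

3348 in binary is 110100010100, i.e. 3348 = 2048 + 1024 + 256 + 16 + 4.
21^1 ≡ 21 (mod 71)
21^2 ≡ 21^2 = 441 ≡ 15 (mod 71)
21^4 ≡ 15^2 = 225 ≡ 12 (mod 71)
21^8 ≡ 12^2 = 144 ≡ 2 (mod 71)
21^16 ≡ 2^2 = 4 (mod 71)
21^32 ≡ 4^2 = 16 (mod 71)
21^64 ≡ 16^2 = 256 ≡ 43 (mod 71)
21^128 ≡ 43^2 = 1849 ≡ 3 (mod 71)
21^256 ≡ 3^2 = 9 (mod 71)
21^512 ≡ 9^2 = 81 ≡ 10 (mod 71)
21^1024 ≡ 10^2 = 100 ≡ 29 (mod 71)
21^2048 ≡ 29^2 = 841 ≡ 60 (mod 71)
21^3348 = 21^2048 · 21^1024 · 21^256 · 21^16 · 21^4 ≡ 60 · 29 · 9 · 4 · 12 (mod 71).
Accumulate the product:
60 · 29 = 1740 ≡ 36
36 · 9 = 324 ≡ 40
40 · 4 = 160 ≡ 18
18 · 12 = 216 ≡ 3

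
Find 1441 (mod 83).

30

1441 = 17*83 + 30, so 1441 ≡ 30 (mod 83).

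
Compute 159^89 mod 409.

89 in binary is 1011001, i.e. 89 = 64 + 16 + 8 + 1.
159^1 ≡ 159 (mod 409)
159^2 ≡ 159^2 = 25281 ≡ 332 (mod 409)
159^4 ≡ 332^2 = 110224 ≡ 203 (mod 409)
159^8 ≡ 203^2 = 41209 ≡ 309 (mod 409)
159^16 ≡ 309^2 = 95481 ≡ 184 (mod 409)
159^32 ≡ 184^2 = 33856 ≡ 318 (mod 409)
159^64 ≡ 318^2 = 101124 ≡ 101 (mod 409)
159^89 = 159^64 × 159^16 × 159^8 × 159^1 ≡ 101 × 184 × 309 × 159 (mod 409).
Accumulate the product:
101 × 184 = 18584 ≡ 179
179 × 309 = 55311 ≡ 96
96 × 159 = 15264 ≡ 131

131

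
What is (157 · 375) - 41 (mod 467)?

459

157 · 375 = 58875 ≡ 33 (mod 467)
33 - 41 = -8 ≡ 459 (mod 467)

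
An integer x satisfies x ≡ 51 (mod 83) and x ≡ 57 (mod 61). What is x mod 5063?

2375

83⁻¹ mod 61: 83×25 ≡ 1 (mod 61), so 83⁻¹ ≡ 25.
x = 51 + 83×((57 − 51)×25 mod 61) = 51 + 83×28 = 2375.
Check: 2375 mod 83 = 51, 2375 mod 61 = 57. ✓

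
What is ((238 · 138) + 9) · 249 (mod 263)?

45

238 · 138 = 32844 ≡ 232 (mod 263)
232 + 9 = 241
241 · 249 = 60009 ≡ 45 (mod 263)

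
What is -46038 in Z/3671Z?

1685

-46038 = -13×3671 + 1685, so -46038 ≡ 1685 (mod 3671).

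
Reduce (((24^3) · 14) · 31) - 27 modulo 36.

(24)^3 ≡ 0 (mod 36)
0 · 14 = 0
0 · 31 = 0
0 - 27 = -27 ≡ 9 (mod 36)

9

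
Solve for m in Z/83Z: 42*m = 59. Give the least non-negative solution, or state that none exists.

gcd(42, 83) = 1, so a unique solution mod 83 exists.
42⁻¹ ≡ 2 (mod 83).
m ≡ 2*59 ≡ 35 (mod 83).

35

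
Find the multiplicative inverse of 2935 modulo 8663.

Apply the Euclidean algorithm and back-substitute:
8663 = 2·2935 + 2793
2935 = 1·2793 + 142
2793 = 19·142 + 95
142 = 1·95 + 47
95 = 2·47 + 1
47 = 47·1 + 0
gcd(2935, 8663) = 1, so the inverse exists.
Back-substitute for 1:
1 = 1·95 − 2·47
  = −2·142 + 3·95
  = 3·2793 − 59·142
  = −59·2935 + 62·2793
  = 62·8663 − 183·2935
So 2935⁻¹ ≡ −183 ≡ 8480 (mod 8663).

8480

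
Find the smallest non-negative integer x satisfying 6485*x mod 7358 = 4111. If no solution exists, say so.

265

gcd(6485, 7358) = 1, so a unique solution mod 7358 exists.
6485⁻¹ ≡ 7299 (mod 7358).
x ≡ 7299*4111 ≡ 265 (mod 7358).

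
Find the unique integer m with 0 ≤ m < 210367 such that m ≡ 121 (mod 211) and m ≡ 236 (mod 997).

211⁻¹ mod 997: 211·808 ≡ 1 (mod 997), so 211⁻¹ ≡ 808.
m = 121 + 211·((236 − 121)·808 mod 997) = 121 + 211·199 = 42110.
Check: 42110 mod 211 = 121, 42110 mod 997 = 236. ✓

42110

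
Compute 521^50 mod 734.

369

Using repeated squaring:
50 in binary is 110010, i.e. 50 = 32 + 16 + 2.
521^1 ≡ 521 (mod 734)
521^2 ≡ 521^2 = 271441 ≡ 595 (mod 734)
521^4 ≡ 595^2 = 354025 ≡ 237 (mod 734)
521^8 ≡ 237^2 = 56169 ≡ 385 (mod 734)
521^16 ≡ 385^2 = 148225 ≡ 691 (mod 734)
521^32 ≡ 691^2 = 477481 ≡ 381 (mod 734)
521^50 = 521^32 * 521^16 * 521^2 ≡ 381 * 691 * 595 (mod 734).
Accumulate the product:
381 * 691 = 263271 ≡ 499
499 * 595 = 296905 ≡ 369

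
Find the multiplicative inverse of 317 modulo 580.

580 = 1·317 + 263
317 = 1·263 + 54
263 = 4·54 + 47
54 = 1·47 + 7
47 = 6·7 + 5
7 = 1·5 + 2
5 = 2·2 + 1
2 = 2·1 + 0
gcd(317, 580) = 1, so the inverse exists.
Back-substitute for 1:
1 = 1·5 − 2·2
  = −2·7 + 3·5
  = 3·47 − 20·7
  = −20·54 + 23·47
  = 23·263 − 112·54
  = −112·317 + 135·263
  = 135·580 − 247·317
So 317⁻¹ ≡ −247 ≡ 333 (mod 580).

333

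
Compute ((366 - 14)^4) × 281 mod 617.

366 - 14 = 352
(352)^4 ≡ 429 (mod 617)
429 × 281 = 120549 ≡ 234 (mod 617)

234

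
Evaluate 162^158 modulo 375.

Using repeated squaring:
158 in binary is 10011110, i.e. 158 = 128 + 16 + 8 + 4 + 2.
162^1 ≡ 162 (mod 375)
162^2 ≡ 162^2 = 26244 ≡ 369 (mod 375)
162^4 ≡ 369^2 = 136161 ≡ 36 (mod 375)
162^8 ≡ 36^2 = 1296 ≡ 171 (mod 375)
162^16 ≡ 171^2 = 29241 ≡ 366 (mod 375)
162^32 ≡ 366^2 = 133956 ≡ 81 (mod 375)
162^64 ≡ 81^2 = 6561 ≡ 186 (mod 375)
162^128 ≡ 186^2 = 34596 ≡ 96 (mod 375)
162^158 = 162^128 × 162^16 × 162^8 × 162^4 × 162^2 ≡ 96 × 366 × 171 × 36 × 369 (mod 375).
Accumulate the product:
96 × 366 = 35136 ≡ 261
261 × 171 = 44631 ≡ 6
6 × 36 = 216
216 × 369 = 79704 ≡ 204

204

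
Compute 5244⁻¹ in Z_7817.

Apply the Euclidean algorithm and back-substitute:
7817 = 1*5244 + 2573
5244 = 2*2573 + 98
2573 = 26*98 + 25
98 = 3*25 + 23
25 = 1*23 + 2
23 = 11*2 + 1
2 = 2*1 + 0
gcd(5244, 7817) = 1, so the inverse exists.
Bézout: 1 = −2515*7817 + 3749*5244.
So 5244⁻¹ ≡ 3749 (mod 7817).

3749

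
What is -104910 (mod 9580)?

-104910 = -11*9580 + 470, so -104910 ≡ 470 (mod 9580).

470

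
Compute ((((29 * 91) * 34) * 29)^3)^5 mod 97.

28

29 * 91 = 2639 ≡ 20 (mod 97)
20 * 34 = 680 ≡ 1 (mod 97)
1 * 29 = 29
(29)^3 ≡ 42 (mod 97)
(42)^5 ≡ 28 (mod 97)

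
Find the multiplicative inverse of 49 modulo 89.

By the extended Euclidean algorithm:
89 = 1*49 + 40
49 = 1*40 + 9
40 = 4*9 + 4
9 = 2*4 + 1
4 = 4*1 + 0
gcd(49, 89) = 1, so the inverse exists.
Bézout: 1 = −11*89 + 20*49.
So 49⁻¹ ≡ 20 (mod 89).

20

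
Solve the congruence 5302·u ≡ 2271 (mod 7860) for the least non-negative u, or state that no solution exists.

no solution

gcd(5302, 7860) = 2, and 2 does not divide 2271.
So the congruence has no solution.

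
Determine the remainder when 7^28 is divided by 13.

9

By square-and-multiply:
28 in binary is 11100, i.e. 28 = 16 + 8 + 4.
7^1 ≡ 7 (mod 13)
7^2 ≡ 7^2 = 49 ≡ 10 (mod 13)
7^4 ≡ 10^2 = 100 ≡ 9 (mod 13)
7^8 ≡ 9^2 = 81 ≡ 3 (mod 13)
7^16 ≡ 3^2 = 9 (mod 13)
7^28 = 7^16 · 7^8 · 7^4 ≡ 9 · 3 · 9 (mod 13).
Accumulate the product:
9 · 3 = 27 ≡ 1
1 · 9 = 9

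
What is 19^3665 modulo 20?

Using repeated squaring:
3665 in binary is 111001010001, i.e. 3665 = 2048 + 1024 + 512 + 64 + 16 + 1.
19^1 ≡ 19 (mod 20)
19^2 ≡ 19^2 = 361 ≡ 1 (mod 20)
19^4 ≡ 1^2 = 1 (mod 20)
19^8 ≡ 1^2 = 1 (mod 20)
19^16 ≡ 1^2 = 1 (mod 20)
19^32 ≡ 1^2 = 1 (mod 20)
19^64 ≡ 1^2 = 1 (mod 20)
19^128 ≡ 1^2 = 1 (mod 20)
19^256 ≡ 1^2 = 1 (mod 20)
19^512 ≡ 1^2 = 1 (mod 20)
19^1024 ≡ 1^2 = 1 (mod 20)
19^2048 ≡ 1^2 = 1 (mod 20)
19^3665 = 19^2048 * 19^1024 * 19^512 * 19^64 * 19^16 * 19^1 ≡ 1 * 1 * 1 * 1 * 1 * 19 (mod 20).
Accumulate the product:
1 * 1 = 1
1 * 1 = 1
1 * 1 = 1
1 * 1 = 1
1 * 19 = 19

19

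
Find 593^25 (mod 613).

327

25 in binary is 11001, i.e. 25 = 16 + 8 + 1.
593^1 ≡ 593 (mod 613)
593^2 ≡ 593^2 = 351649 ≡ 400 (mod 613)
593^4 ≡ 400^2 = 160000 ≡ 7 (mod 613)
593^8 ≡ 7^2 = 49 (mod 613)
593^16 ≡ 49^2 = 2401 ≡ 562 (mod 613)
593^25 = 593^16 · 593^8 · 593^1 ≡ 562 · 49 · 593 (mod 613).
Accumulate the product:
562 · 49 = 27538 ≡ 566
566 · 593 = 335638 ≡ 327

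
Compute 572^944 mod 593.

92

572^1 ≡ 572 (mod 593)
572^2 ≡ 572^2 = 327184 ≡ 441 (mod 593)
572^4 ≡ 441^2 = 194481 ≡ 570 (mod 593)
572^8 ≡ 570^2 = 324900 ≡ 529 (mod 593)
572^16 ≡ 529^2 = 279841 ≡ 538 (mod 593)
572^32 ≡ 538^2 = 289444 ≡ 60 (mod 593)
572^64 ≡ 60^2 = 3600 ≡ 42 (mod 593)
572^128 ≡ 42^2 = 1764 ≡ 578 (mod 593)
572^256 ≡ 578^2 = 334084 ≡ 225 (mod 593)
572^512 ≡ 225^2 = 50625 ≡ 220 (mod 593)
572^944 = 572^512 * 572^256 * 572^128 * 572^32 * 572^16 ≡ 220 * 225 * 578 * 60 * 538 (mod 593).
Accumulate the product:
220 * 225 = 49500 ≡ 281
281 * 578 = 162418 ≡ 529
529 * 60 = 31740 ≡ 311
311 * 538 = 167318 ≡ 92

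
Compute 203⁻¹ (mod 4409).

4409 = 21*203 + 146
203 = 1*146 + 57
146 = 2*57 + 32
57 = 1*32 + 25
32 = 1*25 + 7
25 = 3*7 + 4
7 = 1*4 + 3
4 = 1*3 + 1
3 = 3*1 + 0
gcd(203, 4409) = 1, so the inverse exists.
Bézout: 1 = −57*4409 + 1238*203.
So 203⁻¹ ≡ 1238 (mod 4409).

1238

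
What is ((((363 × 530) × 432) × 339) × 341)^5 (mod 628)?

363 × 530 = 192390 ≡ 222 (mod 628)
222 × 432 = 95904 ≡ 448 (mod 628)
448 × 339 = 151872 ≡ 524 (mod 628)
524 × 341 = 178684 ≡ 332 (mod 628)
(332)^5 ≡ 544 (mod 628)

544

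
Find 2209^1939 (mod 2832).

2641

1939 in binary is 11110010011, i.e. 1939 = 1024 + 512 + 256 + 128 + 16 + 2 + 1.
2209^1 ≡ 2209 (mod 2832)
2209^2 ≡ 2209^2 = 4879681 ≡ 145 (mod 2832)
2209^4 ≡ 145^2 = 21025 ≡ 1201 (mod 2832)
2209^8 ≡ 1201^2 = 1442401 ≡ 913 (mod 2832)
2209^16 ≡ 913^2 = 833569 ≡ 961 (mod 2832)
2209^32 ≡ 961^2 = 923521 ≡ 289 (mod 2832)
2209^64 ≡ 289^2 = 83521 ≡ 1393 (mod 2832)
2209^128 ≡ 1393^2 = 1940449 ≡ 529 (mod 2832)
2209^256 ≡ 529^2 = 279841 ≡ 2305 (mod 2832)
2209^512 ≡ 2305^2 = 5313025 ≡ 193 (mod 2832)
2209^1024 ≡ 193^2 = 37249 ≡ 433 (mod 2832)
2209^1939 = 2209^1024 × 2209^512 × 2209^256 × 2209^128 × 2209^16 × 2209^2 × 2209^1 ≡ 433 × 193 × 2305 × 529 × 961 × 145 × 2209 (mod 2832).
Accumulate the product:
433 × 193 = 83569 ≡ 1441
1441 × 2305 = 3321505 ≡ 2401
2401 × 529 = 1270129 ≡ 1393
1393 × 961 = 1338673 ≡ 1969
1969 × 145 = 285505 ≡ 2305
2305 × 2209 = 5091745 ≡ 2641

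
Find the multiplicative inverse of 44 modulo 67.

By the extended Euclidean algorithm:
67 = 1×44 + 23
44 = 1×23 + 21
23 = 1×21 + 2
21 = 10×2 + 1
2 = 2×1 + 0
gcd(44, 67) = 1, so the inverse exists.
Back-substitute for 1:
1 = 1×21 − 10×2
  = −10×23 + 11×21
  = 11×44 − 21×23
  = −21×67 + 32×44
So 44⁻¹ ≡ 32 (mod 67).

32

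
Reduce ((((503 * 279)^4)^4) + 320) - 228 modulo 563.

503 * 279 = 140337 ≡ 150 (mod 563)
(150)^4 ≡ 400 (mod 563)
(400)^4 ≡ 404 (mod 563)
404 + 320 = 724 ≡ 161 (mod 563)
161 - 228 = -67 ≡ 496 (mod 563)

496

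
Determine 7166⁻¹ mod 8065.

2171

Run the extended Euclidean algorithm:
8065 = 1×7166 + 899
7166 = 7×899 + 873
899 = 1×873 + 26
873 = 33×26 + 15
26 = 1×15 + 11
15 = 1×11 + 4
11 = 2×4 + 3
4 = 1×3 + 1
3 = 3×1 + 0
gcd(7166, 8065) = 1, so the inverse exists.
Back-substitute for 1:
1 = 1×4 − 1×3
  = −1×11 + 3×4
  = 3×15 − 4×11
  = −4×26 + 7×15
  = 7×873 − 235×26
  = −235×899 + 242×873
  = 242×7166 − 1929×899
  = −1929×8065 + 2171×7166
So 7166⁻¹ ≡ 2171 (mod 8065).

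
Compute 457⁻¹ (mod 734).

734 = 1×457 + 277
457 = 1×277 + 180
277 = 1×180 + 97
180 = 1×97 + 83
97 = 1×83 + 14
83 = 5×14 + 13
14 = 1×13 + 1
13 = 13×1 + 0
gcd(457, 734) = 1, so the inverse exists.
Back-substitute for 1:
1 = 1×14 − 1×13
  = −1×83 + 6×14
  = 6×97 − 7×83
  = −7×180 + 13×97
  = 13×277 − 20×180
  = −20×457 + 33×277
  = 33×734 − 53×457
So 457⁻¹ ≡ −53 ≡ 681 (mod 734).

681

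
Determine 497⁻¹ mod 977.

230

Run the extended Euclidean algorithm:
977 = 1×497 + 480
497 = 1×480 + 17
480 = 28×17 + 4
17 = 4×4 + 1
4 = 4×1 + 0
gcd(497, 977) = 1, so the inverse exists.
Bézout: 1 = −117×977 + 230×497.
So 497⁻¹ ≡ 230 (mod 977).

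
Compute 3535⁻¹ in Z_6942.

4393

Run the extended Euclidean algorithm:
6942 = 1·3535 + 3407
3535 = 1·3407 + 128
3407 = 26·128 + 79
128 = 1·79 + 49
79 = 1·49 + 30
49 = 1·30 + 19
30 = 1·19 + 11
19 = 1·11 + 8
11 = 1·8 + 3
8 = 2·3 + 2
3 = 1·2 + 1
2 = 2·1 + 0
gcd(3535, 6942) = 1, so the inverse exists.
Back-substitute for 1:
1 = 1·3 − 1·2
  = −1·8 + 3·3
  = 3·11 − 4·8
  = −4·19 + 7·11
  = 7·30 − 11·19
  = −11·49 + 18·30
  = 18·79 − 29·49
  = −29·128 + 47·79
  = 47·3407 − 1251·128
  = −1251·3535 + 1298·3407
  = 1298·6942 − 2549·3535
So 3535⁻¹ ≡ −2549 ≡ 4393 (mod 6942).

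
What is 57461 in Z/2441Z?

1318

57461 = 23×2441 + 1318, so 57461 ≡ 1318 (mod 2441).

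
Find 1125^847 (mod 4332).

1125^1 ≡ 1125 (mod 4332)
1125^2 ≡ 1125^2 = 1265625 ≡ 681 (mod 4332)
1125^4 ≡ 681^2 = 463761 ≡ 237 (mod 4332)
1125^8 ≡ 237^2 = 56169 ≡ 4185 (mod 4332)
1125^16 ≡ 4185^2 = 17514225 ≡ 4281 (mod 4332)
1125^32 ≡ 4281^2 = 18326961 ≡ 2601 (mod 4332)
1125^64 ≡ 2601^2 = 6765201 ≡ 2949 (mod 4332)
1125^128 ≡ 2949^2 = 8696601 ≡ 2277 (mod 4332)
1125^256 ≡ 2277^2 = 5184729 ≡ 3657 (mod 4332)
1125^512 ≡ 3657^2 = 13373649 ≡ 765 (mod 4332)
1125^847 = 1125^512 * 1125^256 * 1125^64 * 1125^8 * 1125^4 * 1125^2 * 1125^1 ≡ 765 * 3657 * 2949 * 4185 * 237 * 681 * 1125 (mod 4332).
Accumulate the product:
765 * 3657 = 2797605 ≡ 3465
3465 * 2949 = 10218285 ≡ 3429
3429 * 4185 = 14350365 ≡ 2781
2781 * 237 = 659097 ≡ 633
633 * 681 = 431073 ≡ 2205
2205 * 1125 = 2480625 ≡ 2721

2721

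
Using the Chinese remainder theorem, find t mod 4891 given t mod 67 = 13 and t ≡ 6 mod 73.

4167

67⁻¹ mod 73: 67·12 ≡ 1 (mod 73), so 67⁻¹ ≡ 12.
t = 13 + 67·((6 − 13)·12 mod 73) = 13 + 67·62 = 4167.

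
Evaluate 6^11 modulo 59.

38

11 in binary is 1011, i.e. 11 = 8 + 2 + 1.
6^1 ≡ 6 (mod 59)
6^2 ≡ 6^2 = 36 (mod 59)
6^4 ≡ 36^2 = 1296 ≡ 57 (mod 59)
6^8 ≡ 57^2 = 3249 ≡ 4 (mod 59)
6^11 = 6^8 × 6^2 × 6^1 ≡ 4 × 36 × 6 (mod 59).
Accumulate the product:
4 × 36 = 144 ≡ 26
26 × 6 = 156 ≡ 38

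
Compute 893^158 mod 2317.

1136

By square-and-multiply:
893^1 ≡ 893 (mod 2317)
893^2 ≡ 893^2 = 797449 ≡ 401 (mod 2317)
893^4 ≡ 401^2 = 160801 ≡ 928 (mod 2317)
893^8 ≡ 928^2 = 861184 ≡ 1577 (mod 2317)
893^16 ≡ 1577^2 = 2486929 ≡ 788 (mod 2317)
893^32 ≡ 788^2 = 620944 ≡ 2305 (mod 2317)
893^64 ≡ 2305^2 = 5313025 ≡ 144 (mod 2317)
893^128 ≡ 144^2 = 20736 ≡ 2200 (mod 2317)
893^158 = 893^128 · 893^16 · 893^8 · 893^4 · 893^2 ≡ 2200 · 788 · 1577 · 928 · 401 (mod 2317).
Accumulate the product:
2200 · 788 = 1733600 ≡ 484
484 · 1577 = 763268 ≡ 975
975 · 928 = 904800 ≡ 1170
1170 · 401 = 469170 ≡ 1136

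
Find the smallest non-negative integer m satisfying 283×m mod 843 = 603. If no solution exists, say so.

gcd(283, 843) = 1, so a unique solution mod 843 exists.
283⁻¹ ≡ 703 (mod 843).
m ≡ 703×603 ≡ 723 (mod 843).

723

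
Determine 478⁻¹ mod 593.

165

By the extended Euclidean algorithm:
593 = 1·478 + 115
478 = 4·115 + 18
115 = 6·18 + 7
18 = 2·7 + 4
7 = 1·4 + 3
4 = 1·3 + 1
3 = 3·1 + 0
gcd(478, 593) = 1, so the inverse exists.
Back-substitute for 1:
1 = 1·4 − 1·3
  = −1·7 + 2·4
  = 2·18 − 5·7
  = −5·115 + 32·18
  = 32·478 − 133·115
  = −133·593 + 165·478
So 478⁻¹ ≡ 165 (mod 593).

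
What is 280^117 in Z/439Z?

Using repeated squaring:
117 in binary is 1110101, i.e. 117 = 64 + 32 + 16 + 4 + 1.
280^1 ≡ 280 (mod 439)
280^2 ≡ 280^2 = 78400 ≡ 258 (mod 439)
280^4 ≡ 258^2 = 66564 ≡ 275 (mod 439)
280^8 ≡ 275^2 = 75625 ≡ 117 (mod 439)
280^16 ≡ 117^2 = 13689 ≡ 80 (mod 439)
280^32 ≡ 80^2 = 6400 ≡ 254 (mod 439)
280^64 ≡ 254^2 = 64516 ≡ 422 (mod 439)
280^117 = 280^64 · 280^32 · 280^16 · 280^4 · 280^1 ≡ 422 · 254 · 80 · 275 · 280 (mod 439).
Accumulate the product:
422 · 254 = 107188 ≡ 72
72 · 80 = 5760 ≡ 53
53 · 275 = 14575 ≡ 88
88 · 280 = 24640 ≡ 56

56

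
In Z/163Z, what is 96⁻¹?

90

163 = 1*96 + 67
96 = 1*67 + 29
67 = 2*29 + 9
29 = 3*9 + 2
9 = 4*2 + 1
2 = 2*1 + 0
gcd(96, 163) = 1, so the inverse exists.
Bézout: 1 = 43*163 − 73*96.
So 96⁻¹ ≡ −73 ≡ 90 (mod 163).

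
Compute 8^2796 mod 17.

16

Compute successive squares:
2796 in binary is 101011101100, i.e. 2796 = 2048 + 512 + 128 + 64 + 32 + 8 + 4.
8^1 ≡ 8 (mod 17)
8^2 ≡ 8^2 = 64 ≡ 13 (mod 17)
8^4 ≡ 13^2 = 169 ≡ 16 (mod 17)
8^8 ≡ 16^2 = 256 ≡ 1 (mod 17)
8^16 ≡ 1^2 = 1 (mod 17)
8^32 ≡ 1^2 = 1 (mod 17)
8^64 ≡ 1^2 = 1 (mod 17)
8^128 ≡ 1^2 = 1 (mod 17)
8^256 ≡ 1^2 = 1 (mod 17)
8^512 ≡ 1^2 = 1 (mod 17)
8^1024 ≡ 1^2 = 1 (mod 17)
8^2048 ≡ 1^2 = 1 (mod 17)
8^2796 = 8^2048 * 8^512 * 8^128 * 8^64 * 8^32 * 8^8 * 8^4 ≡ 1 * 1 * 1 * 1 * 1 * 1 * 16 (mod 17).
Accumulate the product:
1 * 1 = 1
1 * 1 = 1
1 * 1 = 1
1 * 1 = 1
1 * 1 = 1
1 * 16 = 16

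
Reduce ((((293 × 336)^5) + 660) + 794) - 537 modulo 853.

179

293 × 336 = 98448 ≡ 353 (mod 853)
(353)^5 ≡ 115 (mod 853)
115 + 660 = 775
775 + 794 = 1569 ≡ 716 (mod 853)
716 - 537 = 179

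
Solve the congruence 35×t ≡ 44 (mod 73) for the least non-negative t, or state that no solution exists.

gcd(35, 73) = 1, so a unique solution mod 73 exists.
35⁻¹ ≡ 48 (mod 73).
t ≡ 48×44 ≡ 68 (mod 73).

68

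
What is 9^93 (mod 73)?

93 in binary is 1011101, i.e. 93 = 64 + 16 + 8 + 4 + 1.
9^1 ≡ 9 (mod 73)
9^2 ≡ 9^2 = 81 ≡ 8 (mod 73)
9^4 ≡ 8^2 = 64 (mod 73)
9^8 ≡ 64^2 = 4096 ≡ 8 (mod 73)
9^16 ≡ 8^2 = 64 (mod 73)
9^32 ≡ 64^2 = 4096 ≡ 8 (mod 73)
9^64 ≡ 8^2 = 64 (mod 73)
9^93 = 9^64 · 9^16 · 9^8 · 9^4 · 9^1 ≡ 64 · 64 · 8 · 64 · 9 (mod 73).
Accumulate the product:
64 · 64 = 4096 ≡ 8
8 · 8 = 64
64 · 64 = 4096 ≡ 8
8 · 9 = 72

72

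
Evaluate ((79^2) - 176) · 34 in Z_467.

(79)^2 ≡ 170 (mod 467)
170 - 176 = -6 ≡ 461 (mod 467)
461 · 34 = 15674 ≡ 263 (mod 467)

263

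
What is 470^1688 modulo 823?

335

1688 in binary is 11010011000, i.e. 1688 = 1024 + 512 + 128 + 16 + 8.
470^1 ≡ 470 (mod 823)
470^2 ≡ 470^2 = 220900 ≡ 336 (mod 823)
470^4 ≡ 336^2 = 112896 ≡ 145 (mod 823)
470^8 ≡ 145^2 = 21025 ≡ 450 (mod 823)
470^16 ≡ 450^2 = 202500 ≡ 42 (mod 823)
470^32 ≡ 42^2 = 1764 ≡ 118 (mod 823)
470^64 ≡ 118^2 = 13924 ≡ 756 (mod 823)
470^128 ≡ 756^2 = 571536 ≡ 374 (mod 823)
470^256 ≡ 374^2 = 139876 ≡ 789 (mod 823)
470^512 ≡ 789^2 = 622521 ≡ 333 (mod 823)
470^1024 ≡ 333^2 = 110889 ≡ 607 (mod 823)
470^1688 = 470^1024 * 470^512 * 470^128 * 470^16 * 470^8 ≡ 607 * 333 * 374 * 42 * 450 (mod 823).
Accumulate the product:
607 * 333 = 202131 ≡ 496
496 * 374 = 185504 ≡ 329
329 * 42 = 13818 ≡ 650
650 * 450 = 292500 ≡ 335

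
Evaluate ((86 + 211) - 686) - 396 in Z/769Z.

753

86 + 211 = 297
297 - 686 = -389 ≡ 380 (mod 769)
380 - 396 = -16 ≡ 753 (mod 769)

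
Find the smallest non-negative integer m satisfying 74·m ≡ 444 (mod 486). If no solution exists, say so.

6

gcd(74, 486) = 2, and 2 | 444, so solutions exist.
Divide through by 2: 37·m ≡ 222 (mod 243).
37⁻¹ ≡ 46 (mod 243).
m ≡ 46·222 ≡ 6 (mod 243).
The smallest non-negative solution is m = 6.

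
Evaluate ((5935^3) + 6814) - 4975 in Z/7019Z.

122

(5935)^3 ≡ 5302 (mod 7019)
5302 + 6814 = 12116 ≡ 5097 (mod 7019)
5097 - 4975 = 122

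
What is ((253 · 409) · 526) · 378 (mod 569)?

253 · 409 = 103477 ≡ 488 (mod 569)
488 · 526 = 256688 ≡ 69 (mod 569)
69 · 378 = 26082 ≡ 477 (mod 569)

477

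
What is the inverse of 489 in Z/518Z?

518 = 1×489 + 29
489 = 16×29 + 25
29 = 1×25 + 4
25 = 6×4 + 1
4 = 4×1 + 0
gcd(489, 518) = 1, so the inverse exists.
Back-substitute for 1:
1 = 1×25 − 6×4
  = −6×29 + 7×25
  = 7×489 − 118×29
  = −118×518 + 125×489
So 489⁻¹ ≡ 125 (mod 518).

125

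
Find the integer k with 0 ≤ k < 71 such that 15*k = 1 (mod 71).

Run the extended Euclidean algorithm:
71 = 4*15 + 11
15 = 1*11 + 4
11 = 2*4 + 3
4 = 1*3 + 1
3 = 3*1 + 0
gcd(15, 71) = 1, so the inverse exists.
Bézout: 1 = −4*71 + 19*15.
So 15⁻¹ ≡ 19 (mod 71).

19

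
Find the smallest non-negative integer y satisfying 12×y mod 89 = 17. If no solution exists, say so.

83

gcd(12, 89) = 1, so a unique solution mod 89 exists.
12⁻¹ ≡ 52 (mod 89).
y ≡ 52×17 ≡ 83 (mod 89).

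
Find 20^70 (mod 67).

4

Using repeated squaring:
20^1 ≡ 20 (mod 67)
20^2 ≡ 20^2 = 400 ≡ 65 (mod 67)
20^4 ≡ 65^2 = 4225 ≡ 4 (mod 67)
20^8 ≡ 4^2 = 16 (mod 67)
20^16 ≡ 16^2 = 256 ≡ 55 (mod 67)
20^32 ≡ 55^2 = 3025 ≡ 10 (mod 67)
20^64 ≡ 10^2 = 100 ≡ 33 (mod 67)
20^70 = 20^64 * 20^4 * 20^2 ≡ 33 * 4 * 65 (mod 67).
Accumulate the product:
33 * 4 = 132 ≡ 65
65 * 65 = 4225 ≡ 4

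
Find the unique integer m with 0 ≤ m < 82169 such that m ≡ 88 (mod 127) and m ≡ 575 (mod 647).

63334

127⁻¹ mod 647: 127*377 ≡ 1 (mod 647), so 127⁻¹ ≡ 377.
m = 88 + 127*((575 − 88)*377 mod 647) = 88 + 127*498 = 63334.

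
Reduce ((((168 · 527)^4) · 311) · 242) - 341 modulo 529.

168 · 527 = 88536 ≡ 193 (mod 529)
(193)^4 ≡ 351 (mod 529)
351 · 311 = 109161 ≡ 187 (mod 529)
187 · 242 = 45254 ≡ 289 (mod 529)
289 - 341 = -52 ≡ 477 (mod 529)

477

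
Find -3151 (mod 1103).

158

-3151 = -3×1103 + 158, so -3151 ≡ 158 (mod 1103).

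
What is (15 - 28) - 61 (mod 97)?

15 - 28 = -13 ≡ 84 (mod 97)
84 - 61 = 23

23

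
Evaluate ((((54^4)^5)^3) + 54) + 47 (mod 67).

(54)^4 ≡ 19 (mod 67)
(19)^5 ≡ 47 (mod 67)
(47)^3 ≡ 40 (mod 67)
40 + 54 = 94 ≡ 27 (mod 67)
27 + 47 = 74 ≡ 7 (mod 67)

7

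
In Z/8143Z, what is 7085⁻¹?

2486

By the extended Euclidean algorithm:
8143 = 1×7085 + 1058
7085 = 6×1058 + 737
1058 = 1×737 + 321
737 = 2×321 + 95
321 = 3×95 + 36
95 = 2×36 + 23
36 = 1×23 + 13
23 = 1×13 + 10
13 = 1×10 + 3
10 = 3×3 + 1
3 = 3×1 + 0
gcd(7085, 8143) = 1, so the inverse exists.
Back-substitute for 1:
1 = 1×10 − 3×3
  = −3×13 + 4×10
  = 4×23 − 7×13
  = −7×36 + 11×23
  = 11×95 − 29×36
  = −29×321 + 98×95
  = 98×737 − 225×321
  = −225×1058 + 323×737
  = 323×7085 − 2163×1058
  = −2163×8143 + 2486×7085
So 7085⁻¹ ≡ 2486 (mod 8143).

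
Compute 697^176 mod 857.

176 in binary is 10110000, i.e. 176 = 128 + 32 + 16.
697^1 ≡ 697 (mod 857)
697^2 ≡ 697^2 = 485809 ≡ 747 (mod 857)
697^4 ≡ 747^2 = 558009 ≡ 102 (mod 857)
697^8 ≡ 102^2 = 10404 ≡ 120 (mod 857)
697^16 ≡ 120^2 = 14400 ≡ 688 (mod 857)
697^32 ≡ 688^2 = 473344 ≡ 280 (mod 857)
697^64 ≡ 280^2 = 78400 ≡ 413 (mod 857)
697^128 ≡ 413^2 = 170569 ≡ 26 (mod 857)
697^176 = 697^128 × 697^32 × 697^16 ≡ 26 × 280 × 688 (mod 857).
Accumulate the product:
26 × 280 = 7280 ≡ 424
424 × 688 = 291712 ≡ 332

332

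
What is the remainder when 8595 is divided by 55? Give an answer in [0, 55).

8595 = 156·55 + 15, so 8595 ≡ 15 (mod 55).

15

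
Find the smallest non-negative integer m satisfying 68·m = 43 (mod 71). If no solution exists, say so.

33

gcd(68, 71) = 1, so a unique solution mod 71 exists.
68⁻¹ ≡ 47 (mod 71).
m ≡ 47·43 ≡ 33 (mod 71).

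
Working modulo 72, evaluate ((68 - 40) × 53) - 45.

71

68 - 40 = 28
28 × 53 = 1484 ≡ 44 (mod 72)
44 - 45 = -1 ≡ 71 (mod 72)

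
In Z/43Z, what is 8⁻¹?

By the extended Euclidean algorithm:
43 = 5*8 + 3
8 = 2*3 + 2
3 = 1*2 + 1
2 = 2*1 + 0
gcd(8, 43) = 1, so the inverse exists.
Back-substitute for 1:
1 = 1*3 − 1*2
  = −1*8 + 3*3
  = 3*43 − 16*8
So 8⁻¹ ≡ −16 ≡ 27 (mod 43).

27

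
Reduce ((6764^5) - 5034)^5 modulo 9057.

1877

(6764)^5 ≡ 7028 (mod 9057)
7028 - 5034 = 1994
(1994)^5 ≡ 1877 (mod 9057)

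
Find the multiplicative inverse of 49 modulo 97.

2

Apply the Euclidean algorithm and back-substitute:
97 = 1×49 + 48
49 = 1×48 + 1
48 = 48×1 + 0
gcd(49, 97) = 1, so the inverse exists.
Bézout: 1 = −1×97 + 2×49.
So 49⁻¹ ≡ 2 (mod 97).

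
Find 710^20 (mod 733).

20 in binary is 10100, i.e. 20 = 16 + 4.
710^1 ≡ 710 (mod 733)
710^2 ≡ 710^2 = 504100 ≡ 529 (mod 733)
710^4 ≡ 529^2 = 279841 ≡ 568 (mod 733)
710^8 ≡ 568^2 = 322624 ≡ 104 (mod 733)
710^16 ≡ 104^2 = 10816 ≡ 554 (mod 733)
710^20 = 710^16 × 710^4 ≡ 554 × 568 (mod 733).
554 × 568 = 314672 ≡ 215 (mod 733).

215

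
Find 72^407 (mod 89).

34

Compute successive squares:
407 in binary is 110010111, i.e. 407 = 256 + 128 + 16 + 4 + 2 + 1.
72^1 ≡ 72 (mod 89)
72^2 ≡ 72^2 = 5184 ≡ 22 (mod 89)
72^4 ≡ 22^2 = 484 ≡ 39 (mod 89)
72^8 ≡ 39^2 = 1521 ≡ 8 (mod 89)
72^16 ≡ 8^2 = 64 (mod 89)
72^32 ≡ 64^2 = 4096 ≡ 2 (mod 89)
72^64 ≡ 2^2 = 4 (mod 89)
72^128 ≡ 4^2 = 16 (mod 89)
72^256 ≡ 16^2 = 256 ≡ 78 (mod 89)
72^407 = 72^256 · 72^128 · 72^16 · 72^4 · 72^2 · 72^1 ≡ 78 · 16 · 64 · 39 · 22 · 72 (mod 89).
Accumulate the product:
78 · 16 = 1248 ≡ 2
2 · 64 = 128 ≡ 39
39 · 39 = 1521 ≡ 8
8 · 22 = 176 ≡ 87
87 · 72 = 6264 ≡ 34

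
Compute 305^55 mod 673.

147

305^1 ≡ 305 (mod 673)
305^2 ≡ 305^2 = 93025 ≡ 151 (mod 673)
305^4 ≡ 151^2 = 22801 ≡ 592 (mod 673)
305^8 ≡ 592^2 = 350464 ≡ 504 (mod 673)
305^16 ≡ 504^2 = 254016 ≡ 295 (mod 673)
305^32 ≡ 295^2 = 87025 ≡ 208 (mod 673)
305^55 = 305^32 · 305^16 · 305^4 · 305^2 · 305^1 ≡ 208 · 295 · 592 · 151 · 305 (mod 673).
Accumulate the product:
208 · 295 = 61360 ≡ 117
117 · 592 = 69264 ≡ 618
618 · 151 = 93318 ≡ 444
444 · 305 = 135420 ≡ 147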